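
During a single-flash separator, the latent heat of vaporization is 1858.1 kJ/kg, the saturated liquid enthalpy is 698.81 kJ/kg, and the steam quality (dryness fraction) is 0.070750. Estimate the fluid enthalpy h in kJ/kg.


h = hf + x * hfg
h = 698.81 + 0.070750 * 1858.1
h = 830.27 kJ/kg


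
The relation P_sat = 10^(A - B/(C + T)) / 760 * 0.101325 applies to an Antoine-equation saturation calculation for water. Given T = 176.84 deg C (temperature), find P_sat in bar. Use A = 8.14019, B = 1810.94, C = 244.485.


P_sat = 10^(A - B/(C + T)) / 760 * 0.101325
P_sat = 10^(8.14019 - 1810.94/(244.485 + 176.84)) / 760 * 0.101325
P_sat = 0.9265971 MPa
Convert: 0.9265971 MPa * 10.0 = 9.2660 bar
P_sat = 9.2660 bar


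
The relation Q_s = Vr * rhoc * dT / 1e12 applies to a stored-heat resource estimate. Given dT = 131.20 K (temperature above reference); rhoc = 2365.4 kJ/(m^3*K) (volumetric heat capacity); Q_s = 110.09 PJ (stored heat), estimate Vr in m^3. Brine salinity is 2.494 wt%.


Vr = Q_s * 1e12 / (rhoc * dT)
Vr = 110.09 * 1e12 / (2365.4 * 131.20)
Vr = 3.5474e+08 m^3


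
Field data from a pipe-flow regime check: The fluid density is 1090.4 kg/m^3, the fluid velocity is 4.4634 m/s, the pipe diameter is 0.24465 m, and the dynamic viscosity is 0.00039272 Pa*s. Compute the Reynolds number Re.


Re = rho * vel * D / mu
Re = 1090.4 * 4.4634 * 0.24465 / 0.00039272
Re = 3.0319e+06


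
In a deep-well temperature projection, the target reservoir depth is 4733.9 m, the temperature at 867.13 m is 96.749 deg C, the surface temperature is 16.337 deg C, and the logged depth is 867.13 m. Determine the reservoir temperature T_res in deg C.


Step 1: grad = (T_d1 - T_surf)/d1 * 1000 = (96.749 - 16.337)/867.13 * 1000 = 92.73350 deg C/km
Step 2: T_res = T_surf + grad*d2/1000 = 16.337 + 92.73350*4733.9/1000 = 455.33 deg C
T_res = 455.33 deg C


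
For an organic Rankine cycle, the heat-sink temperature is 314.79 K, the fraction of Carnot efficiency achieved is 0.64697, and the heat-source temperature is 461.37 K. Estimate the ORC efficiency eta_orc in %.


eta_orc = (1 - Tc/Th) * f * 100
eta_orc = (1 - 314.79/461.37) * 0.64697 * 100
eta_orc = 20.555 %


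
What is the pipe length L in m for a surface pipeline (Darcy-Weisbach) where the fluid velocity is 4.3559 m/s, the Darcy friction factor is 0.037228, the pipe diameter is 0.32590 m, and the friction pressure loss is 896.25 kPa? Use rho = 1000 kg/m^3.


L = dP*1000*D / (f*rho*vel^2/2)
L = 896.25*1000*0.32590 / (0.037228*1000*4.3559^2/2)
L = 827.02 m


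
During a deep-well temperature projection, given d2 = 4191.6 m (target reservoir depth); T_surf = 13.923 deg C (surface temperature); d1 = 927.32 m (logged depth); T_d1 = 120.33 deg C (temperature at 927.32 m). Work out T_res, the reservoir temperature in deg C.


Step 1: grad = (T_d1 - T_surf)/d1 * 1000 = (120.33 - 13.923)/927.32 * 1000 = 114.7468 deg C/km
Step 2: T_res = T_surf + grad*d2/1000 = 13.923 + 114.7468*4191.6/1000 = 494.90 deg C
T_res = 494.90 deg C


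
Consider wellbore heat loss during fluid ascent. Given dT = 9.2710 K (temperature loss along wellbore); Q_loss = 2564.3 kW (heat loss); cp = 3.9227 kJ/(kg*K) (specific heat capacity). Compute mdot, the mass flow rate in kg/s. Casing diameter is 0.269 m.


mdot = Q_loss / (cp * dT)
mdot = 2564.3 / (3.9227 * 9.2710)
mdot = 70.511 kg/s


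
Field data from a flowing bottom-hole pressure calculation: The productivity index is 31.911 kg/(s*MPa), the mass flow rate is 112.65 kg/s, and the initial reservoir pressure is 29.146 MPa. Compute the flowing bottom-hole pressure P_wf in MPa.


P_wf = P_i - mdot / PI
P_wf = 29.146 - 112.65 / 31.911
P_wf = 25.616 MPa


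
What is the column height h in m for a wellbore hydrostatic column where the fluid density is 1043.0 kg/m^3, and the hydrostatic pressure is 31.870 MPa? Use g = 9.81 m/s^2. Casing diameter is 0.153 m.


h = P * 1e6 / (g * rho)
h = 31.870 * 1e6 / (9.81 * 1043.0)
h = 3114.8 m


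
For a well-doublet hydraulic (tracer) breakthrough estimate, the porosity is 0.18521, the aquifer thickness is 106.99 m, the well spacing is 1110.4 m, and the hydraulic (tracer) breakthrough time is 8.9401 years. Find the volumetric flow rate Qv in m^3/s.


Qv = pi*hr*phi*L^2 / (3*t_bt*365.25*86400)
Qv = pi*106.99*0.18521*1110.4^2 / (3*8.9401*365.25*86400)
Qv = 0.090688 m^3/s


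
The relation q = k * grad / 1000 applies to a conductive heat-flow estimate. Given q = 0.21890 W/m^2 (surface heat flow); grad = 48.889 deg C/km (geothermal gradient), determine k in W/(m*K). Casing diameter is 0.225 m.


k = q * 1000 / grad
k = 0.21890 * 1000 / 48.889
k = 4.4775 W/(m*K)


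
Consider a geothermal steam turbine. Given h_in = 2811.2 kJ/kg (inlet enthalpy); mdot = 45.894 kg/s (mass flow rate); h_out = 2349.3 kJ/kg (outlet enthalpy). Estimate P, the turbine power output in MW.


P = mdot * (h_in - h_out) / 1000
P = 45.894 * (2811.2 - 2349.3) / 1000
P = 21.198 MW


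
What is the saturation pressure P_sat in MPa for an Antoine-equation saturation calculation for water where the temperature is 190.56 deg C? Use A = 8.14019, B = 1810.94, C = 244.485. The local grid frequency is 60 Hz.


P_sat = 10^(A - B/(C + T)) / 760 * 0.101325
P_sat = 10^(8.14019 - 1810.94/(244.485 + 190.56)) / 760 * 0.101325
P_sat = 1.2660 MPa


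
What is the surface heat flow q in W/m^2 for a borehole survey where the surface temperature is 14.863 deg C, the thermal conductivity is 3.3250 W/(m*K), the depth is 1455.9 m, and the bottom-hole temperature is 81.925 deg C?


Step 1: grad = (T_d - T_surf)/d * 1000 = (81.925 - 14.863)/1455.9 * 1000 = 46.06223 deg C/km
Step 2: q = k * grad / 1000 = 3.325 * 46.06223 / 1000 = 0.15316 W/m^2
q = 0.15316 W/m^2


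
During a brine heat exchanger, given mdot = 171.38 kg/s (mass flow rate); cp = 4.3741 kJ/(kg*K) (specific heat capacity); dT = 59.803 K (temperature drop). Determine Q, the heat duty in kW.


Q = mdot * cp * dT / 1000
Q = 171.38 * 4.3741 * 59.803 / 1000
Q = 44.83032 MW
Convert: 44.83032 MW * 1000.0 = 44830 kW
Q = 44830 kW


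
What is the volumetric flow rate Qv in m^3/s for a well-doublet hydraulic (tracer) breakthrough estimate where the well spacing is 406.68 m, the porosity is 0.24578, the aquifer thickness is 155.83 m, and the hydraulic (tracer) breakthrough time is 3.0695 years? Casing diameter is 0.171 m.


Qv = pi*hr*phi*L^2 / (3*t_bt*365.25*86400)
Qv = pi*155.83*0.24578*406.68^2 / (3*3.0695*365.25*86400)
Qv = 0.068479 m^3/s


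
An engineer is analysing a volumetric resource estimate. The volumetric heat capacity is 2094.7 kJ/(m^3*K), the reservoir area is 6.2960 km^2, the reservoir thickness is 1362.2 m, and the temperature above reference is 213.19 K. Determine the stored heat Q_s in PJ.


Step 1: Vr = A*1e6*hr = 6.296*1e6*1362.2 = 8.576411e+09 m^3
Step 2: Q_s = Vr*rhoc*dT/1e12 = 8.576411e+09*2094.7*213.19/1e12 = 3830.0 PJ
Q_s = 3830.0 PJ


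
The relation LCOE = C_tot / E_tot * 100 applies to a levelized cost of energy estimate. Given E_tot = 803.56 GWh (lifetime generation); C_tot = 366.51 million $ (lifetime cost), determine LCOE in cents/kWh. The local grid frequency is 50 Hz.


LCOE = C_tot / E_tot * 100
LCOE = 366.51 / 803.56 * 100
LCOE = 45.611 cents/kWh


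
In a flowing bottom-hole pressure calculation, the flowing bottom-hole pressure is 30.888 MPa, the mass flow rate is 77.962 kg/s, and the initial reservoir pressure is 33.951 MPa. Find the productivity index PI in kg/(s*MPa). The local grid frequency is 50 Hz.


PI = mdot / (P_i - P_wf)
PI = 77.962 / (33.951 - 30.888)
PI = 25.453 kg/(s*MPa)


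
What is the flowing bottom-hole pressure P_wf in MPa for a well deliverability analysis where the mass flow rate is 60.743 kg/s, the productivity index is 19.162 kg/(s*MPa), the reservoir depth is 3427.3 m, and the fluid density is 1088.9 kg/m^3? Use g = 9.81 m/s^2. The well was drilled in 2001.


Step 1: P_i = rho*g*h/1e6 = 1088.9*9.81*3427.3/1e6 = 36.61079 MPa
Step 2: P_wf = P_i - mdot/PI = 36.61079 - 60.743/19.162 = 33.441 MPa
P_wf = 33.441 MPa


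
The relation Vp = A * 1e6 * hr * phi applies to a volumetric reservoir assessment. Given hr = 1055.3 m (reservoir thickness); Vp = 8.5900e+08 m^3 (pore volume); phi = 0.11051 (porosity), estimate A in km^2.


A = Vp / (1e6 * hr * phi)
A = 8.5900e+08 / (1e6 * 1055.3 * 0.11051)
A = 7.3657 km^2


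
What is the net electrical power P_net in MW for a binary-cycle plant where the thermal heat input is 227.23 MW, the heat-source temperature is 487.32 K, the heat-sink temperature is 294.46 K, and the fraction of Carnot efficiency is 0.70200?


Step 1: eta = (1 - Tc/Th)*f = (1 - 294.46/487.32)*0.702 = 0.2778210
Step 2: P_net = eta * Q_in = 0.2778210 * 227.23 = 63.129 MW
P_net = 63.129 MW


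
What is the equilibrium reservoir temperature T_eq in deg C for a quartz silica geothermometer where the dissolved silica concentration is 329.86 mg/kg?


T_eq = 1309 / (5.19 - log10(SiO2)) - 273.15
T_eq = 1309 / (5.19 - log10(329.86)) - 273.15
T_eq = 216.81 deg C


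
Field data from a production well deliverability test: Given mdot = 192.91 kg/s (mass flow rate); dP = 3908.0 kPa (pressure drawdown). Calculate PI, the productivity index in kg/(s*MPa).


PI = mdot * 1000 / dP
PI = 192.91 * 1000 / 3908.0
PI = 49.363 kg/(s*MPa)


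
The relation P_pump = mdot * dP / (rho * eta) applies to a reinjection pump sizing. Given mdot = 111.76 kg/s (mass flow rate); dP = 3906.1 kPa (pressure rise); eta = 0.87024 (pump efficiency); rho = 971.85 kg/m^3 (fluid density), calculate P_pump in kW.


P_pump = mdot * dP / (rho * eta)
P_pump = 111.76 * 3906.1 / (971.85 * 0.87024)
P_pump = 516.17 kW


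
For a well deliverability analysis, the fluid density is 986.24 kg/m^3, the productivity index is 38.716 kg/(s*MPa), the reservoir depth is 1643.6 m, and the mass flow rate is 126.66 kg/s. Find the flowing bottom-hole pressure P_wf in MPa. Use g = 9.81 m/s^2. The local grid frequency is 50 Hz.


Step 1: P_i = rho*g*h/1e6 = 986.24*9.81*1643.6/1e6 = 15.90185 MPa
Step 2: P_wf = P_i - mdot/PI = 15.90185 - 126.66/38.716 = 12.630 MPa
P_wf = 12.630 MPa


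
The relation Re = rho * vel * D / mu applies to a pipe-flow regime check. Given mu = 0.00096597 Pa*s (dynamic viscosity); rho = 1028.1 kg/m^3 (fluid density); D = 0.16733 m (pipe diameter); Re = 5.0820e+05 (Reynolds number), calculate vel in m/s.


vel = Re * mu / (rho * D)
vel = 5.0820e+05 * 0.00096597 / (1028.1 * 0.16733)
vel = 2.8536 m/s


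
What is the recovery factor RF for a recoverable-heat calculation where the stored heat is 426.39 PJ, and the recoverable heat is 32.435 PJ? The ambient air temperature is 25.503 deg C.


RF = Q_rec / Q_s
RF = 32.435 / 426.39
RF = 0.076069


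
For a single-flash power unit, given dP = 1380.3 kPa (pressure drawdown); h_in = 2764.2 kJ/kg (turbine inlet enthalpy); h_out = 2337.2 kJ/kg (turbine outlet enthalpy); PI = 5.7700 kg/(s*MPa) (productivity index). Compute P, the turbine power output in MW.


Step 1: mdot = PI * dP / 1000 = 5.77 * 1380.3 / 1000 = 7.964331 kg/s
Step 2: P = mdot*(h_in - h_out)/1000 = 7.964331*(2764.2 - 2337.2)/1000 = 3.4008 MW
P = 3.4008 MW


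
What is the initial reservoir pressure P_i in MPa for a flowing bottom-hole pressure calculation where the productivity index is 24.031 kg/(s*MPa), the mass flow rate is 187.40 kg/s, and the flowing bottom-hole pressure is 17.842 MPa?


P_i = P_wf + mdot / PI
P_i = 17.842 + 187.40 / 24.031
P_i = 25.640 MPa


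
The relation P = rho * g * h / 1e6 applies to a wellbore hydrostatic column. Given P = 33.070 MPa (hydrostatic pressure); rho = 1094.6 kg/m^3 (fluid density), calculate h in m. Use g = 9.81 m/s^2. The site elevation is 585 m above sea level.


h = P * 1e6 / (g * rho)
h = 33.070 * 1e6 / (9.81 * 1094.6)
h = 3079.7 m


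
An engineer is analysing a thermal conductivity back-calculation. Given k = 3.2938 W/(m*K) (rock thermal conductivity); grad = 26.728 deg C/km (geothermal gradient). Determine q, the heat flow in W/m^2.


q = k * grad / 1000
q = 3.2938 * 26.728 / 1000
q = 0.088037 W/m^2


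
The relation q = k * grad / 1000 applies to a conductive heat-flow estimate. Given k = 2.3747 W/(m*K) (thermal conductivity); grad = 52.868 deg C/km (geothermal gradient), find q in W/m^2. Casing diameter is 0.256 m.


q = k * grad / 1000
q = 2.3747 * 52.868 / 1000
q = 0.12555 W/m^2


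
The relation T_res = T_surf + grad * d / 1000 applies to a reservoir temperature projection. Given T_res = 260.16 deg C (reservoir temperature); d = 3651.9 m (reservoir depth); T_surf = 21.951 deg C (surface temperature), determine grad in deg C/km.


grad = (T_res - T_surf) / d * 1000
grad = (260.16 - 21.951) / 3651.9 * 1000
grad = 65.229 deg C/km


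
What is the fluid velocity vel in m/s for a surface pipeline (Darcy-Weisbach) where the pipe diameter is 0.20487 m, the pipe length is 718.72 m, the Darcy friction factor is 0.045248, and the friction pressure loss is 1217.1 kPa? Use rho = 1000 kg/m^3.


vel = sqrt(dP*1000*2*D / (f*L*rho))
vel = sqrt(1217.1*1000*2*0.20487 / (0.045248*718.72*1000))
vel = 3.9160 m/s


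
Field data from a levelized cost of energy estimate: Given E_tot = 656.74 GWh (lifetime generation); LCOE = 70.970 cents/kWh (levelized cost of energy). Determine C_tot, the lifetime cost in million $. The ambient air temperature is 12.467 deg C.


C_tot = LCOE / 100 * E_tot
C_tot = 70.970 / 100 * 656.74
C_tot = 466.09 million $


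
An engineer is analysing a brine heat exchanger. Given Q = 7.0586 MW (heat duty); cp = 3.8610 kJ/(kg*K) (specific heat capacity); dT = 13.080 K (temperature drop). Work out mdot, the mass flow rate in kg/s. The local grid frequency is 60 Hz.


mdot = Q * 1000 / (cp * dT)
mdot = 7.0586 * 1000 / (3.8610 * 13.080)
mdot = 139.77 kg/s


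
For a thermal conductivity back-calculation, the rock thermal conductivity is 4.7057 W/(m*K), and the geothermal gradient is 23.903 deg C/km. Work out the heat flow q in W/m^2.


q = k * grad / 1000
q = 4.7057 * 23.903 / 1000
q = 0.11248 W/m^2


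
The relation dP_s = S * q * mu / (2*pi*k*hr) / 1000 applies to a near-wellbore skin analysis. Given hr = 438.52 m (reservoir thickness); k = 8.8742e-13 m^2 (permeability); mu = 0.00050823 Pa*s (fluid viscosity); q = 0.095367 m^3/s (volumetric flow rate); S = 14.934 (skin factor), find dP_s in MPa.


dP_s = S * q * mu / (2*pi*k*hr) / 1000
dP_s = 14.934 * 0.095367 * 0.00050823 / (2*pi*8.8742e-13*438.52) / 1000
dP_s = 296.0302 kPa
Convert: 296.0302 kPa * 0.001 = 0.29603 MPa
dP_s = 0.29603 MPa


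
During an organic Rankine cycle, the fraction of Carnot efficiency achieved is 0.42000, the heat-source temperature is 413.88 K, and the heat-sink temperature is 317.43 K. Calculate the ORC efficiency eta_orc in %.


eta_orc = (1 - Tc/Th) * f * 100
eta_orc = (1 - 317.43/413.88) * 0.42000 * 100
eta_orc = 9.7876 %


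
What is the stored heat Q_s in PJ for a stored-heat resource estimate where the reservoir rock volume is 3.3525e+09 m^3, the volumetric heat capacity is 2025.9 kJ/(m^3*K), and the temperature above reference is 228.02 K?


Q_s = Vr * rhoc * dT / 1e12
Q_s = 3.3525e+09 * 2025.9 * 228.02 / 1e12
Q_s = 1548.7 PJ


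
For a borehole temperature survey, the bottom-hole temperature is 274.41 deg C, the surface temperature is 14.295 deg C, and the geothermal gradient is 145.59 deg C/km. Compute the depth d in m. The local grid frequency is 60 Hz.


d = (T_d - T_surf) / grad * 1000
d = (274.41 - 14.295) / 145.59 * 1000
d = 1786.6 m


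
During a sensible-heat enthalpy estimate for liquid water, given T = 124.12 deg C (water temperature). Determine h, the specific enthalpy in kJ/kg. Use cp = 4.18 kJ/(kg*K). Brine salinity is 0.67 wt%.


h = cp * T
h = 4.18 * 124.12
h = 518.82 kJ/kg


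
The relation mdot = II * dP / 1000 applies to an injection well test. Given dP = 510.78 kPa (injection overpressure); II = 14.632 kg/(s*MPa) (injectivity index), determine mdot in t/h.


mdot = II * dP / 1000
mdot = 14.632 * 510.78 / 1000
mdot = 7.473733 kg/s
Convert: 7.473733 kg/s * 3.6 = 26.905 t/h
mdot = 26.905 t/h


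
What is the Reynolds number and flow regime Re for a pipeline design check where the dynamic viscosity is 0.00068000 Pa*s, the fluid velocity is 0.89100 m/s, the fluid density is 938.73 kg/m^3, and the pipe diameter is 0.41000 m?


Step 1: Re = rho*vel*D/mu = 938.73*0.891*0.41/0.00068 = 5.0431e+05
Step 2: Re = 5.0431e+05 > 4000, so flow is turbulent.
Re = 5.0431e+05 (turbulent)


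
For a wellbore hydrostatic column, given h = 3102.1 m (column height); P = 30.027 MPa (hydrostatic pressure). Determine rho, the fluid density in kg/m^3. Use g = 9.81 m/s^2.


rho = P * 1e6 / (g * h)
rho = 30.027 * 1e6 / (9.81 * 3102.1)
rho = 986.70 kg/m^3


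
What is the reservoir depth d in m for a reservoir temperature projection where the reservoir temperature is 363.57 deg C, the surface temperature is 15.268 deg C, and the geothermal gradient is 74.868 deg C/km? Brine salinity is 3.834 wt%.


d = (T_res - T_surf) / grad * 1000
d = (363.57 - 15.268) / 74.868 * 1000
d = 4652.2 m


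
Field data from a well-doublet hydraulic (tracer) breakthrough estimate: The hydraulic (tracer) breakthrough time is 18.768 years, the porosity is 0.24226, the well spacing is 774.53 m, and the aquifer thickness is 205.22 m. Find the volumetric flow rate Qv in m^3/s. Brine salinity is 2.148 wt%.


Qv = pi*hr*phi*L^2 / (3*t_bt*365.25*86400)
Qv = pi*205.22*0.24226*774.53^2 / (3*18.768*365.25*86400)
Qv = 0.052733 m^3/s


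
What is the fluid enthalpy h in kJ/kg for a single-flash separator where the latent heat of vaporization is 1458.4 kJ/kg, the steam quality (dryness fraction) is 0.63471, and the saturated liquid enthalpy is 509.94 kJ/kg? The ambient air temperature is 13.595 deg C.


h = hf + x * hfg
h = 509.94 + 0.63471 * 1458.4
h = 1435.6 kJ/kg


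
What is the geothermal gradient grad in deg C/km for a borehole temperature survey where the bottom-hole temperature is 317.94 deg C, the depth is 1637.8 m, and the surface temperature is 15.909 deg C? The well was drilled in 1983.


grad = (T_d - T_surf) / d * 1000
grad = (317.94 - 15.909) / 1637.8 * 1000
grad = 184.41 deg C/km


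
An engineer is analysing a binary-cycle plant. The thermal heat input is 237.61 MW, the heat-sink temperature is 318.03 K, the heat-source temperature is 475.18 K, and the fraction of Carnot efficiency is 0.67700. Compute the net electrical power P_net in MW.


Step 1: eta = (1 - Tc/Th)*f = (1 - 318.03/475.18)*0.677 = 0.2238953
Step 2: P_net = eta * Q_in = 0.2238953 * 237.61 = 53.200 MW
P_net = 53.200 MW


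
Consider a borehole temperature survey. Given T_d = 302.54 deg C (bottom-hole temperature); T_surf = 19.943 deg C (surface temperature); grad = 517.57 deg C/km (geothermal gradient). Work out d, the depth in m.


d = (T_d - T_surf) / grad * 1000
d = (302.54 - 19.943) / 517.57 * 1000
d = 546.01 m


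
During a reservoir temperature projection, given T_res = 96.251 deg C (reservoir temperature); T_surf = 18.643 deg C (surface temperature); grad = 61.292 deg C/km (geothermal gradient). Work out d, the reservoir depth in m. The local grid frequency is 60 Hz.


d = (T_res - T_surf) / grad * 1000
d = (96.251 - 18.643) / 61.292 * 1000
d = 1266.2 m


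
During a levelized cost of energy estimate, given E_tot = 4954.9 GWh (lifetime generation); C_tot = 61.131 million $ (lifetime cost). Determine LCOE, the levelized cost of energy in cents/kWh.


LCOE = C_tot / E_tot * 100
LCOE = 61.131 / 4954.9 * 100
LCOE = 1.2337 cents/kWh


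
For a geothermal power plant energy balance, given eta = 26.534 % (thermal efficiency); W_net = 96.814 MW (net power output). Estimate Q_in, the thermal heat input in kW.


Q_in = W_net / (eta / 100)
Q_in = 96.814 / (26.534 / 100)
Q_in = 364.8677 MW
Convert: 364.8677 MW * 1000.0 = 3.6487e+05 kW
Q_in = 3.6487e+05 kW


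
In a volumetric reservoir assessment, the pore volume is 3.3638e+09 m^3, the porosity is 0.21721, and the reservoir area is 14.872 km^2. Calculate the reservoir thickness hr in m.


hr = Vp / (A * 1e6 * phi)
hr = 3.3638e+09 / (14.872 * 1e6 * 0.21721)
hr = 1041.3 m


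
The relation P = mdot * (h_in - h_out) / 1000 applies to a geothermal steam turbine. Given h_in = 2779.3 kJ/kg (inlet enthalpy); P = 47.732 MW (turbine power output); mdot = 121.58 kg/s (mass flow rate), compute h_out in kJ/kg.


h_out = h_in - P * 1000 / mdot
h_out = 2779.3 - 47.732 * 1000 / 121.58
h_out = 2386.7 kJ/kg


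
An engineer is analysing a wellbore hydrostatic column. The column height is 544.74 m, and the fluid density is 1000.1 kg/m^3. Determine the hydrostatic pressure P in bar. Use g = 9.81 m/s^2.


P = rho * g * h / 1e6
P = 1000.1 * 9.81 * 544.74 / 1e6
P = 5.344434 MPa
Convert: 5.344434 MPa * 10.0 = 53.444 bar
P = 53.444 bar


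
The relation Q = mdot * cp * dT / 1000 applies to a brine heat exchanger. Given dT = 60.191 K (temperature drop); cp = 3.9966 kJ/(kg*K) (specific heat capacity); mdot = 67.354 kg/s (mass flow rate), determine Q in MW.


Q = mdot * cp * dT / 1000
Q = 67.354 * 3.9966 * 60.191 / 1000
Q = 16.203 MW


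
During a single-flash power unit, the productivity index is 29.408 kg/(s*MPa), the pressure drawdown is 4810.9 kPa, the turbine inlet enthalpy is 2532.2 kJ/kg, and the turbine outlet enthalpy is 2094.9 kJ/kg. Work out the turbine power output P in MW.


Step 1: mdot = PI * dP / 1000 = 29.408 * 4810.9 / 1000 = 141.4789 kg/s
Step 2: P = mdot*(h_in - h_out)/1000 = 141.4789*(2532.2 - 2094.9)/1000 = 61.869 MW
P = 61.869 MW


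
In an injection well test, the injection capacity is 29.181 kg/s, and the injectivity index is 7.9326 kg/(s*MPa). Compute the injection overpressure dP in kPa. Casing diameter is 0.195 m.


dP = mdot * 1000 / II
dP = 29.181 * 1000 / 7.9326
dP = 3678.6 kPa


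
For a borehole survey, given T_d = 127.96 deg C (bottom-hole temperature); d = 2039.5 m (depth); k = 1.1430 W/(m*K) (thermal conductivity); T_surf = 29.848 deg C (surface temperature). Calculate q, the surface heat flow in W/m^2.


Step 1: grad = (T_d - T_surf)/d * 1000 = (127.96 - 29.848)/2039.5 * 1000 = 48.10591 deg C/km
Step 2: q = k * grad / 1000 = 1.143 * 48.10591 / 1000 = 0.054985 W/m^2
q = 0.054985 W/m^2


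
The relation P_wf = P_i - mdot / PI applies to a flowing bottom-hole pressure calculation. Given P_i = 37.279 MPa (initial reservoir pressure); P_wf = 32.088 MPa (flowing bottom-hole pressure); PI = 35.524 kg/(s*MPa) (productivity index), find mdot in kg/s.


mdot = (P_i - P_wf) * PI
mdot = (37.279 - 32.088) * 35.524
mdot = 184.41 kg/s


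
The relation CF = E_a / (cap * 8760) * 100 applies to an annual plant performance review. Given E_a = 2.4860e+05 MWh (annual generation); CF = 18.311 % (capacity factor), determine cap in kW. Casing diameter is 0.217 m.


cap = E_a / (CF/100 * 8760)
cap = 2.4860e+05 / (18.311/100 * 8760)
cap = 154.9833 MW
Convert: 154.9833 MW * 1000.0 = 1.5498e+05 kW
cap = 1.5498e+05 kW


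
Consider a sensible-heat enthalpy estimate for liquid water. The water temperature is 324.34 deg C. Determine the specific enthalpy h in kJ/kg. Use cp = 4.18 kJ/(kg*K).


h = cp * T
h = 4.18 * 324.34
h = 1355.7 kJ/kg


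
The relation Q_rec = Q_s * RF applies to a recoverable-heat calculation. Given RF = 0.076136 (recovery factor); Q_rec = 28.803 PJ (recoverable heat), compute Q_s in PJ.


Q_s = Q_rec / RF
Q_s = 28.803 / 0.076136
Q_s = 378.31 PJ


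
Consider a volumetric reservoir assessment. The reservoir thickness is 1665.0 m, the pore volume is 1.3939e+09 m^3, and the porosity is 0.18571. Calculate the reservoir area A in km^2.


A = Vp / (1e6 * hr * phi)
A = 1.3939e+09 / (1e6 * 1665.0 * 0.18571)
A = 4.5080 km^2


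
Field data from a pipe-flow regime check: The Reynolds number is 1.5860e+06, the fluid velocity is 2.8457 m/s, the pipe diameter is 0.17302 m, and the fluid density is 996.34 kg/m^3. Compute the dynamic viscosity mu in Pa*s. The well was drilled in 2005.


mu = rho * vel * D / Re
mu = 996.34 * 2.8457 * 0.17302 / 1.5860e+06
mu = 0.00030931 Pa*s


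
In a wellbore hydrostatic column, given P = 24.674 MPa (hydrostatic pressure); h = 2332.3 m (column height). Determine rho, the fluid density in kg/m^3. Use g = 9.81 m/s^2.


rho = P * 1e6 / (g * h)
rho = 24.674 * 1e6 / (9.81 * 2332.3)
rho = 1078.4 kg/m^3


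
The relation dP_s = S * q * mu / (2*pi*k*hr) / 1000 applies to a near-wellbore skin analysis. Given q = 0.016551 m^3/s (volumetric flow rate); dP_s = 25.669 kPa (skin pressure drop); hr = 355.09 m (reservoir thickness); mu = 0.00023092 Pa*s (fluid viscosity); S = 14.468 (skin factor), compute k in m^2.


k = S*q*mu / (2*pi*dP_s*1000*hr)
k = 14.468*0.016551*0.00023092 / (2*pi*25.669*1000*355.09)
k = 9.6553e-13 m^2


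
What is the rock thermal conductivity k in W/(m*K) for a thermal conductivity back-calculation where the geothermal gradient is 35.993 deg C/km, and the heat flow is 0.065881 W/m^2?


k = q / (grad / 1000)
k = 0.065881 / (35.993 / 1000)
k = 1.8304 W/(m*K)


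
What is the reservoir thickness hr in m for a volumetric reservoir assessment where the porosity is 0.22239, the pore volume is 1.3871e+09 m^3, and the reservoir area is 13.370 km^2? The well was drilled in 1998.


hr = Vp / (A * 1e6 * phi)
hr = 1.3871e+09 / (13.370 * 1e6 * 0.22239)
hr = 466.51 m


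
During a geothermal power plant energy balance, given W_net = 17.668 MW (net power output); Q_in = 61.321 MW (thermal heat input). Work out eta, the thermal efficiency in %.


eta = W_net / Q_in * 100
eta = 17.668 / 61.321 * 100
eta = 28.812 %


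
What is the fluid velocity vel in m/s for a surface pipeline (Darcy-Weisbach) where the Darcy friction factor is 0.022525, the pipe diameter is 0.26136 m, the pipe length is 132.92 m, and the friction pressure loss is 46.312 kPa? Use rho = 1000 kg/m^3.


vel = sqrt(dP*1000*2*D / (f*L*rho))
vel = sqrt(46.312*1000*2*0.26136 / (0.022525*132.92*1000))
vel = 2.8435 m/s


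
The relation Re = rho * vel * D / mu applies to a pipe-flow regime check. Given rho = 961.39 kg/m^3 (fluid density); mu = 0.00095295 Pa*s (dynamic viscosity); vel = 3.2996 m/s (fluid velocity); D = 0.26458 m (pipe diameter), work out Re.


Re = rho * vel * D / mu
Re = 961.39 * 3.2996 * 0.26458 / 0.00095295
Re = 8.8074e+05


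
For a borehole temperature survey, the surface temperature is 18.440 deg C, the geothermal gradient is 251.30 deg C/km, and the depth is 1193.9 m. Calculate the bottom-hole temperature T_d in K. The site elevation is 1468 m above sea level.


T_d = T_surf + grad * d / 1000
T_d = 18.440 + 251.30 * 1193.9 / 1000
T_d = 318.4671 deg C
Convert to K: 318.4671 + 273.15 = 591.62 K
T_d = 591.62 K


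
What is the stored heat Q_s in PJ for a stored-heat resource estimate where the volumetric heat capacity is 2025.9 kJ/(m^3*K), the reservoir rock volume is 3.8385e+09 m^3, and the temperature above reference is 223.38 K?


Q_s = Vr * rhoc * dT / 1e12
Q_s = 3.8385e+09 * 2025.9 * 223.38 / 1e12
Q_s = 1737.1 PJ


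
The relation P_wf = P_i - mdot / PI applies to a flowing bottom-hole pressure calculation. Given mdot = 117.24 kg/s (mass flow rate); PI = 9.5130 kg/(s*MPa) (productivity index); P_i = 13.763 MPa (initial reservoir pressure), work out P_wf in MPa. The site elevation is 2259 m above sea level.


P_wf = P_i - mdot / PI
P_wf = 13.763 - 117.24 / 9.5130
P_wf = 1.4388 MPa


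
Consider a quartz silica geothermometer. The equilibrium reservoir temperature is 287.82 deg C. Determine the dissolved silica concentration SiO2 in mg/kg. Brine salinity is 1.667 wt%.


SiO2 = 10^(5.19 - 1309/(T_eq + 273.15))
SiO2 = 10^(5.19 - 1309/(287.82 + 273.15))
SiO2 = 718.69 mg/kg


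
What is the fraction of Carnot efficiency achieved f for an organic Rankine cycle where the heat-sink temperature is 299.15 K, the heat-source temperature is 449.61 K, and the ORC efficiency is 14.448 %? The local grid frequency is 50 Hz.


f = (eta_orc/100) / (1 - Tc/Th)
f = (14.448/100) / (1 - 299.15/449.61)
f = 0.43174


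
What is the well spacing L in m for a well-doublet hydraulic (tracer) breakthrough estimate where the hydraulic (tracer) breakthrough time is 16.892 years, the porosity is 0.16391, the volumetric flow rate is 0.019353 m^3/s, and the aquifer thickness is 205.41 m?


L = sqrt(t_bt*365.25*86400*3*Qv / (pi*hr*phi))
L = sqrt(16.892*365.25*86400*3*0.019353 / (pi*205.41*0.16391))
L = 540.93 m


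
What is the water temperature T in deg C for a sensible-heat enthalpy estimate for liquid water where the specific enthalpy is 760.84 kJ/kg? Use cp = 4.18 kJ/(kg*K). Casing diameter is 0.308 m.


T = h / cp
T = 760.84 / 4.18
T = 182.02 deg C


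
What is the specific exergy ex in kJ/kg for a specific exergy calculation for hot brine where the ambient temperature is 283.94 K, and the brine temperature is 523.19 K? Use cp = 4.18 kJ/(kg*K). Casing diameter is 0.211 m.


ex = cp * ((T_b - T_0) - T_0 * ln(T_b/T_0))
ex = 4.18 * ((523.19 - 283.94) - 283.94 * ln(523.19/283.94))
ex = 274.67 kJ/kg


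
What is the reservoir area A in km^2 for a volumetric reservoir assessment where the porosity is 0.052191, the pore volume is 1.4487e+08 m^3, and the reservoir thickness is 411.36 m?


A = Vp / (1e6 * hr * phi)
A = 1.4487e+08 / (1e6 * 411.36 * 0.052191)
A = 6.7478 km^2


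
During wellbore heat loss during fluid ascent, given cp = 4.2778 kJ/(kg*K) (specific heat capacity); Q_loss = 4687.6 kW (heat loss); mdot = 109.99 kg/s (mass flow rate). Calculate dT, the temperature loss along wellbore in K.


dT = Q_loss / (mdot * cp)
dT = 4687.6 / (109.99 * 4.2778)
dT = 9.9627 K


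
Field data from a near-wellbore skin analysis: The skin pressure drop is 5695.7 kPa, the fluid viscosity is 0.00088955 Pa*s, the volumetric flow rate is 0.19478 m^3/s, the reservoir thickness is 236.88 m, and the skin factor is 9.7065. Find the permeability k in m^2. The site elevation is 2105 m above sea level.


k = S*q*mu / (2*pi*dP_s*1000*hr)
k = 9.7065*0.19478*0.00088955 / (2*pi*5695.7*1000*236.88)
k = 1.9839e-13 m^2


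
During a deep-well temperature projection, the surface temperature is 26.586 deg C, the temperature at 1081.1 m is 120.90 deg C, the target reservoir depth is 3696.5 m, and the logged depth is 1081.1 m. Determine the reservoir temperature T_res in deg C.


Step 1: grad = (T_d1 - T_surf)/d1 * 1000 = (120.9 - 26.586)/1081.1 * 1000 = 87.23892 deg C/km
Step 2: T_res = T_surf + grad*d2/1000 = 26.586 + 87.23892*3696.5/1000 = 349.06 deg C
T_res = 349.06 deg C


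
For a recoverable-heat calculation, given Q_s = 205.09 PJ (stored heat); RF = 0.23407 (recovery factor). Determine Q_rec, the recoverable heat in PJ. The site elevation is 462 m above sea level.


Q_rec = Q_s * RF
Q_rec = 205.09 * 0.23407
Q_rec = 48.005 PJ


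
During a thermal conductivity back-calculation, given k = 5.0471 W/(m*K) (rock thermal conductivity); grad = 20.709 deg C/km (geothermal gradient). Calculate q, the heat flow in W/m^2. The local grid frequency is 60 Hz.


q = k * grad / 1000
q = 5.0471 * 20.709 / 1000
q = 0.10452 W/m^2


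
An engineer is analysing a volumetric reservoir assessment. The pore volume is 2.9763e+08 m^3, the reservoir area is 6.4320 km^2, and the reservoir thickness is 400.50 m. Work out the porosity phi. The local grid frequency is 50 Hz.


phi = Vp / (A * 1e6 * hr)
phi = 2.9763e+08 / (6.4320 * 1e6 * 400.50)
phi = 0.11554


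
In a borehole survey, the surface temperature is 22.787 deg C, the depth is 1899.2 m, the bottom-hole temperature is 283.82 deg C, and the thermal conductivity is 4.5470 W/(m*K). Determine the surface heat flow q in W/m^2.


Step 1: grad = (T_d - T_surf)/d * 1000 = (283.82 - 22.787)/1899.2 * 1000 = 137.4437 deg C/km
Step 2: q = k * grad / 1000 = 4.547 * 137.4437 / 1000 = 0.62496 W/m^2
q = 0.62496 W/m^2


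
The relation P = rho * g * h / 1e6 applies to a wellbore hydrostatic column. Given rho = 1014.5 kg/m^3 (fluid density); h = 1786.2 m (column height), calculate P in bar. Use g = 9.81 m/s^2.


P = rho * g * h / 1e6
P = 1014.5 * 9.81 * 1786.2 / 1e6
P = 17.77670 MPa
Convert: 17.77670 MPa * 10.0 = 177.77 bar
P = 177.77 bar


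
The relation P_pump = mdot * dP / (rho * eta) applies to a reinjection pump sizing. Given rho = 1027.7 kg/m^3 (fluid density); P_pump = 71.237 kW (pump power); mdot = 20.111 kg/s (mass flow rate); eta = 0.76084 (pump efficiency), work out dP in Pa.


dP = P_pump * rho * eta / mdot
dP = 71.237 * 1027.7 * 0.76084 / 20.111
dP = 2769.693 kPa
Convert: 2769.693 kPa * 1000.0 = 2.7697e+06 Pa
dP = 2.7697e+06 Pa


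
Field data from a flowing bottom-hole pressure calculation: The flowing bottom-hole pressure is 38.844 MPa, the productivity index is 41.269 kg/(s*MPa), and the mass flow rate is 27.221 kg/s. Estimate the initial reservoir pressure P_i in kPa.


P_i = P_wf + mdot / PI
P_i = 38.844 + 27.221 / 41.269
P_i = 39.50360 MPa
Convert: 39.50360 MPa * 1000.0 = 39504 kPa
P_i = 39504 kPa


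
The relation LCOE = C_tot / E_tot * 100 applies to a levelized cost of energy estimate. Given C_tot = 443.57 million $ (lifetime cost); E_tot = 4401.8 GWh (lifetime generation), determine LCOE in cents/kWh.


LCOE = C_tot / E_tot * 100
LCOE = 443.57 / 4401.8 * 100
LCOE = 10.077 cents/kWh


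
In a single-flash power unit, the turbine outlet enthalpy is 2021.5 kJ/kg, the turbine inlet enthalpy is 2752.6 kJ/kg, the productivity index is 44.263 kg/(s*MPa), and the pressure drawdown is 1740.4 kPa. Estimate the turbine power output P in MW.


Step 1: mdot = PI * dP / 1000 = 44.263 * 1740.4 / 1000 = 77.03533 kg/s
Step 2: P = mdot*(h_in - h_out)/1000 = 77.03533*(2752.6 - 2021.5)/1000 = 56.321 MW
P = 56.321 MW


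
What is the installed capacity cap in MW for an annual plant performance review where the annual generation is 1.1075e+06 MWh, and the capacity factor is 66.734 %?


cap = E_a / (CF/100 * 8760)
cap = 1.1075e+06 / (66.734/100 * 8760)
cap = 189.45 MW


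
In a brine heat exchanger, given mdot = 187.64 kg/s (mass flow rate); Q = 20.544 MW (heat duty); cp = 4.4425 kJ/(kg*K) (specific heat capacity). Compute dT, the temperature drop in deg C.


dT = Q * 1000 / (mdot * cp)
dT = 20.544 * 1000 / (187.64 * 4.4425)
dT = 24.64519 K
Convert (temperature difference, 1 K = 1 deg C): 24.64519 K = 24.64519 deg C
dT = 24.645 deg C


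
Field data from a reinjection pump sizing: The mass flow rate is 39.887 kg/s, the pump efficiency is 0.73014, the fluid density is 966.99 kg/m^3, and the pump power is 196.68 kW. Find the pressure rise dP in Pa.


dP = P_pump * rho * eta / mdot
dP = 196.68 * 966.99 * 0.73014 / 39.887
dP = 3481.424 kPa
Convert: 3481.424 kPa * 1000.0 = 3.4814e+06 Pa
dP = 3.4814e+06 Pa


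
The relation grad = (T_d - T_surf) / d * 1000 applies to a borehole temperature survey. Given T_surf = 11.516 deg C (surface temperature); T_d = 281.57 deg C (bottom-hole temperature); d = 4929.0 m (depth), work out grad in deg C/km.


grad = (T_d - T_surf) / d * 1000
grad = (281.57 - 11.516) / 4929.0 * 1000
grad = 54.789 deg C/km


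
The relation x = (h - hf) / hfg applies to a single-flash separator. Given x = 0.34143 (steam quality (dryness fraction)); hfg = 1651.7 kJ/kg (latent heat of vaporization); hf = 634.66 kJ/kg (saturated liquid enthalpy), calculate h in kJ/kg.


h = hf + x * hfg
h = 634.66 + 0.34143 * 1651.7
h = 1198.6 kJ/kg


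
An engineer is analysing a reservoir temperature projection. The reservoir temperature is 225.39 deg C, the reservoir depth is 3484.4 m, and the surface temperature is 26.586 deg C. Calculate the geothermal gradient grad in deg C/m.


grad = (T_res - T_surf) / d * 1000
grad = (225.39 - 26.586) / 3484.4 * 1000
grad = 57.05545 deg C/km
Convert: 57.05545 deg C/km * 0.001 = 0.057055 deg C/m
grad = 0.057055 deg C/m


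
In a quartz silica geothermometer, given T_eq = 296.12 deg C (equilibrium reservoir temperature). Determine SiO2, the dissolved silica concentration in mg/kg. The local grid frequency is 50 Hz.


SiO2 = 10^(5.19 - 1309/(T_eq + 273.15))
SiO2 = 10^(5.19 - 1309/(296.12 + 273.15))
SiO2 = 777.26 mg/kg


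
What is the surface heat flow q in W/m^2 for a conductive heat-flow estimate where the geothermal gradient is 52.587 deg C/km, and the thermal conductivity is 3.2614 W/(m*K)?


q = k * grad / 1000
q = 3.2614 * 52.587 / 1000
q = 0.17151 W/m^2


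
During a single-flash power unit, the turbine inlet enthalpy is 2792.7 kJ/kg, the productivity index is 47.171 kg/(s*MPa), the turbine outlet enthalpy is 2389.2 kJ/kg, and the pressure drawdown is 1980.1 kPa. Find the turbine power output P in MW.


Step 1: mdot = PI * dP / 1000 = 47.171 * 1980.1 / 1000 = 93.40330 kg/s
Step 2: P = mdot*(h_in - h_out)/1000 = 93.40330*(2792.7 - 2389.2)/1000 = 37.688 MW
P = 37.688 MW


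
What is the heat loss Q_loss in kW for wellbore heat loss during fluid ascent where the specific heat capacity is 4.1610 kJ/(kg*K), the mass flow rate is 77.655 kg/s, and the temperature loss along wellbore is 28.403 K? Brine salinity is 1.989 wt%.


Q_loss = mdot * cp * dT
Q_loss = 77.655 * 4.1610 * 28.403
Q_loss = 9177.6 kW


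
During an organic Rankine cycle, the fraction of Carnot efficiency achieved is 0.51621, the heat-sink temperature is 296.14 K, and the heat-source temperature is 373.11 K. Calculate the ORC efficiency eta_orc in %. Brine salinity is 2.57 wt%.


eta_orc = (1 - Tc/Th) * f * 100
eta_orc = (1 - 296.14/373.11) * 0.51621 * 100
eta_orc = 10.649 %


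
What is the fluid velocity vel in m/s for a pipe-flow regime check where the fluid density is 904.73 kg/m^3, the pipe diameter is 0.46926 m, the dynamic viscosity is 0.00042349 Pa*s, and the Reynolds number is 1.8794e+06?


vel = Re * mu / (rho * D)
vel = 1.8794e+06 * 0.00042349 / (904.73 * 0.46926)
vel = 1.8747 m/s


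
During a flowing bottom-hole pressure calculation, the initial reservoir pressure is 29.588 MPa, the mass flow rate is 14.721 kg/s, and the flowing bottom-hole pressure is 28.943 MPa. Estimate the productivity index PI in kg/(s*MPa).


PI = mdot / (P_i - P_wf)
PI = 14.721 / (29.588 - 28.943)
PI = 22.823 kg/(s*MPa)


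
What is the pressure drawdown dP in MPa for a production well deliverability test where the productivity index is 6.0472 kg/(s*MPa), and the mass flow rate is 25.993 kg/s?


dP = mdot * 1000 / PI
dP = 25.993 * 1000 / 6.0472
dP = 4298.353 kPa
Convert: 4298.353 kPa * 0.001 = 4.2984 MPa
dP = 4.2984 MPa


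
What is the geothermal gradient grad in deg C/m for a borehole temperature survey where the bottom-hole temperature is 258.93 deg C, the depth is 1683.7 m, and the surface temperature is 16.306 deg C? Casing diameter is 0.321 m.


grad = (T_d - T_surf) / d * 1000
grad = (258.93 - 16.306) / 1683.7 * 1000
grad = 144.1017 deg C/km
Convert: 144.1017 deg C/km * 0.001 = 0.14410 deg C/m
grad = 0.14410 deg C/m


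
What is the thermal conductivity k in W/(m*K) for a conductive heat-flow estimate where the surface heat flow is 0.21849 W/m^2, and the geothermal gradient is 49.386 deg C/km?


k = q * 1000 / grad
k = 0.21849 * 1000 / 49.386
k = 4.4241 W/(m*K)


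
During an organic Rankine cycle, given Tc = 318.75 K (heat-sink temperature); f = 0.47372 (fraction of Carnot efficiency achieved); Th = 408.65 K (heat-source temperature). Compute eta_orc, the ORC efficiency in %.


eta_orc = (1 - Tc/Th) * f * 100
eta_orc = (1 - 318.75/408.65) * 0.47372 * 100
eta_orc = 10.421 %


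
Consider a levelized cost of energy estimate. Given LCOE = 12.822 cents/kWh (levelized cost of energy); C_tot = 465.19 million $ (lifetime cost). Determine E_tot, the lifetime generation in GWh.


E_tot = C_tot / LCOE * 100
E_tot = 465.19 / 12.822 * 100
E_tot = 3628.1 GWh


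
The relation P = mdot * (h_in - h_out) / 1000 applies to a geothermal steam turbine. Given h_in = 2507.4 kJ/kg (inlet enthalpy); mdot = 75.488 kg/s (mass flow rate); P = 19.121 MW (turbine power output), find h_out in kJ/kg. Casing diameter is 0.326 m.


h_out = h_in - P * 1000 / mdot
h_out = 2507.4 - 19.121 * 1000 / 75.488
h_out = 2254.1 kJ/kg
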